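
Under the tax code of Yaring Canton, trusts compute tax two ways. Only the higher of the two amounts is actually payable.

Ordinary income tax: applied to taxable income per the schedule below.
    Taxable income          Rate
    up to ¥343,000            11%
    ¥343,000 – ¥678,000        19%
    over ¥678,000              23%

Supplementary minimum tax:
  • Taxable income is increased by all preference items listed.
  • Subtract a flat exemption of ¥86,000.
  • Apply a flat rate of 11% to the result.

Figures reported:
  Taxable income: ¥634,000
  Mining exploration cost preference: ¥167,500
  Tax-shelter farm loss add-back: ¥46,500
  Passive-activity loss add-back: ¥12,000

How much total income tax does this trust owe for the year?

Supplementary minimum tax:
  Adjusted income: ¥634,000 + ¥167,500 + ¥46,500 + ¥12,000 = ¥860,000
  Less exemption ¥86,000 → base ¥774,000
  ¥774,000 × 11% = ¥85,140

Ordinary income tax:
  ¥343,000 × 11% = ¥37,730
  ¥291,000 × 19% = ¥55,290
  → ¥93,020

¥93,020 > ¥85,140, so the ordinary income tax governs.

¥93,020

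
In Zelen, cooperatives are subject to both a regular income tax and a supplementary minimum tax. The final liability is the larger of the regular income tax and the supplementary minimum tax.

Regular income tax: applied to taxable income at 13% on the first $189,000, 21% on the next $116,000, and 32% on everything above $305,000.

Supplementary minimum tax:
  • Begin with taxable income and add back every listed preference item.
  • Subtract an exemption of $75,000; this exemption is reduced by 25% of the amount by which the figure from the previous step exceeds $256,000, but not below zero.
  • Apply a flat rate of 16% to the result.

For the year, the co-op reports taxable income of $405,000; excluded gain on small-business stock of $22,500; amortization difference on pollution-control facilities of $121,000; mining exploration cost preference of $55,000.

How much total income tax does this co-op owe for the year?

$96,560

Regular income tax:
  $189,000 × 13% = $24,570
  $116,000 × 21% = $24,360
  $100,000 × 32% = $32,000
  → $80,930

Supplementary minimum tax:
  Adjusted income: $405,000 + $22,500 + $121,000 + $55,000 = $603,500
  Exemption: 25% × ($603,500 − $256,000) = $86,875 ≥ $75,000, so the exemption is fully phased out
  Base: $603,500 − $0 = $603,500
  $603,500 × 16% = $96,560

$96,560 > $80,930, so the supplementary minimum tax is the binding amount.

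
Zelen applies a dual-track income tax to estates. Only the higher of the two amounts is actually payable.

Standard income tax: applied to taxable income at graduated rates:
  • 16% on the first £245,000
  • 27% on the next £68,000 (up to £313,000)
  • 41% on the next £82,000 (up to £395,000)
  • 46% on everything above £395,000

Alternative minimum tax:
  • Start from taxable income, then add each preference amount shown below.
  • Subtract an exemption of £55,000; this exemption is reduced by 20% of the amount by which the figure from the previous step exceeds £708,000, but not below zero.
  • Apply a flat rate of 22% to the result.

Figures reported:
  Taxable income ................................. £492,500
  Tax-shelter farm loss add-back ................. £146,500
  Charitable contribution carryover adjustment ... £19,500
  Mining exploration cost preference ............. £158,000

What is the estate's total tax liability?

Alternative minimum tax:
  Adjusted income: £492,500 + £146,500 + £19,500 + £158,000 = £816,500
  Exemption: £55,000 − 20% × (£816,500 − £708,000) = £55,000 − £21,700 = £33,300
  Base: £816,500 − £33,300 = £783,200
  £783,200 × 22% = £172,304

Standard income tax:
  £245,000 × 16% = £39,200
  £68,000 × 27% = £18,360
  £82,000 × 41% = £33,620
  £97,500 × 46% = £44,850
  → £136,030

£172,304 > £136,030, so the alternative minimum tax is the binding amount.

£172,304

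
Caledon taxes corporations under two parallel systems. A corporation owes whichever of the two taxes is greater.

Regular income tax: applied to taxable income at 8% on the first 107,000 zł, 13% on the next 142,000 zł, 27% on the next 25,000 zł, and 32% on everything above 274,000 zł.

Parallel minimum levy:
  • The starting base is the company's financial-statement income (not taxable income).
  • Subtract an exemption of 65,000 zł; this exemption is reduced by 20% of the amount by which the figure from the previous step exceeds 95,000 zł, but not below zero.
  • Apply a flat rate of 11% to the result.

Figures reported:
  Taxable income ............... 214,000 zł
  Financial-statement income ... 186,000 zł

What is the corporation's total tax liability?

Parallel minimum levy:
  Base (financial-statement income): 186,000 zł
  Exemption: 65,000 zł − 20% × (186,000 zł − 95,000 zł) = 65,000 zł − 18,200 zł = 46,800 zł
  Base: 186,000 zł − 46,800 zł = 139,200 zł
  139,200 zł × 11% = 15,312 zł

Regular income tax:
  107,000 zł × 8% = 8,560 zł
  107,000 zł × 13% = 13,910 zł
  → 22,470 zł

22,470 zł > 15,312 zł, so the regular income tax governs.

22,470 zł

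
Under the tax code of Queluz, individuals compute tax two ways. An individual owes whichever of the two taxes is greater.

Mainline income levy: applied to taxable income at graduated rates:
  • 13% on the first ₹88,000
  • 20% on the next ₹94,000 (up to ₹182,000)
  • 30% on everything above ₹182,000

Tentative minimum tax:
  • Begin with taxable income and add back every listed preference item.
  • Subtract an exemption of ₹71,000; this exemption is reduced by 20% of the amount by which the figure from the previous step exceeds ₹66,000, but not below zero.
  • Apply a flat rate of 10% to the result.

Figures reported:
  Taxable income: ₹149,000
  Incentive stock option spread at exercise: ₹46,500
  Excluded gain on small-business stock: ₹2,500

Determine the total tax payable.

₹23,640

Tentative minimum tax:
  Adjusted income: ₹149,000 + ₹46,500 + ₹2,500 = ₹198,000
  Exemption: ₹71,000 − 20% × (₹198,000 − ₹66,000) = ₹71,000 − ₹26,400 = ₹44,600
  Base: ₹198,000 − ₹44,600 = ₹153,400
  ₹153,400 × 10% = ₹15,340

Mainline income levy:
  ₹88,000 × 13% = ₹11,440
  ₹61,000 × 20% = ₹12,200
  → ₹23,640

₹23,640 > ₹15,340, so the mainline income levy governs.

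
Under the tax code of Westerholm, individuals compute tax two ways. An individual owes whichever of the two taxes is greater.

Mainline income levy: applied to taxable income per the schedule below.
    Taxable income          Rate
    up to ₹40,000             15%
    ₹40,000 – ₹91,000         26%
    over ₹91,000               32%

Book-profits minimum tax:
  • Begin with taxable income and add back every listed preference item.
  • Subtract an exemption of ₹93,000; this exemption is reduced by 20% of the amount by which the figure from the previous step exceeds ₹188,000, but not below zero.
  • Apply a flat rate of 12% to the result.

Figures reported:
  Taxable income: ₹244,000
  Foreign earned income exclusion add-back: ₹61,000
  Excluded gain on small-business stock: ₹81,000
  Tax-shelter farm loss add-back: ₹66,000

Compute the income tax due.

Book-profits minimum tax:
  Adjusted income: ₹244,000 + ₹61,000 + ₹81,000 + ₹66,000 = ₹452,000
  Exemption: ₹93,000 − 20% × (₹452,000 − ₹188,000) = ₹93,000 − ₹52,800 = ₹40,200
  Base: ₹452,000 − ₹40,200 = ₹411,800
  ₹411,800 × 12% = ₹49,416

Mainline income levy:
  ₹40,000 × 15% = ₹6,000
  ₹51,000 × 26% = ₹13,260
  ₹153,000 × 32% = ₹48,960
  → ₹68,220

₹68,220 > ₹49,416, so the mainline income levy governs.

₹68,220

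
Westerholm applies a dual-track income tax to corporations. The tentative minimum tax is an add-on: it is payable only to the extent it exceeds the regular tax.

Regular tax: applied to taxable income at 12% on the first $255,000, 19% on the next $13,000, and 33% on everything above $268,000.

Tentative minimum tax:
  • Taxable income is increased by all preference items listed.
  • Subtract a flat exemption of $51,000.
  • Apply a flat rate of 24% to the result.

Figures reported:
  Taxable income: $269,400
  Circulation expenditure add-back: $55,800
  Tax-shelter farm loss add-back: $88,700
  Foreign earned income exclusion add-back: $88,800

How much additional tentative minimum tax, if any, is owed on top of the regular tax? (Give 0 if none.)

Regular tax:
  $255,000 × 12% = $30,600
  $13,000 × 19% = $2,470
  $1,400 × 33% = $462
  → $33,532

Tentative minimum tax:
  Adjusted income: $269,400 + $55,800 + $88,700 + $88,800 = $502,700
  Less exemption $51,000 → base $451,700
  $451,700 × 24% = $108,408

Excess of tentative minimum tax over regular tax: $108,408 − $33,532 = $74,876.

$74,876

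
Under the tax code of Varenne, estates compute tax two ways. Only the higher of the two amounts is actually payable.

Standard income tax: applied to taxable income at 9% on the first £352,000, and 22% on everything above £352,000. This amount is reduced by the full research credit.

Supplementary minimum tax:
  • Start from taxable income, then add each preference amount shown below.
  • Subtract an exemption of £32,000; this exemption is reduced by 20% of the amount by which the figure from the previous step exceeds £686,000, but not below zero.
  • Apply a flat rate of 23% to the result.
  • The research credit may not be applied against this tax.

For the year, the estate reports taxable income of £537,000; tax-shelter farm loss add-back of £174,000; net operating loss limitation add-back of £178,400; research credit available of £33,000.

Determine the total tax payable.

£204,562

Standard income tax:
  £352,000 × 9% = £31,680
  £185,000 × 22% = £40,700
  → £72,380
  Less research credit £33,000 → £39,380

Supplementary minimum tax:
  Adjusted income: £537,000 + £174,000 + £178,400 = £889,400
  Exemption: 20% × (£889,400 − £686,000) = £40,680 ≥ £32,000, so the exemption is fully phased out
  Base: £889,400 − £0 = £889,400
  £889,400 × 23% = £204,562

£204,562 > £39,380, so the supplementary minimum tax is the binding amount.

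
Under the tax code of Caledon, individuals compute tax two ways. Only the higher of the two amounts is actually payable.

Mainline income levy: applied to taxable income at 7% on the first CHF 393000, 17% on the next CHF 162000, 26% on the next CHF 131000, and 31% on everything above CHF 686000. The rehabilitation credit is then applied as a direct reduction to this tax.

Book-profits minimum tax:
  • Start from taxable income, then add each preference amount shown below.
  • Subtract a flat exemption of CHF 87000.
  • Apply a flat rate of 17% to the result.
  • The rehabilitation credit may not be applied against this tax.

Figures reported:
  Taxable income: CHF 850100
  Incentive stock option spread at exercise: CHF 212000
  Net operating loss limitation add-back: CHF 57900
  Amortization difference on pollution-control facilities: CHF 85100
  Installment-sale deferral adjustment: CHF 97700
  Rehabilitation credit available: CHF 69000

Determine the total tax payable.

Book-profits minimum tax:
  Adjusted income: CHF 850100 + CHF 212000 + CHF 57900 + CHF 85100 + CHF 97700 = CHF 1302800
  Less exemption CHF 87000 → base CHF 1215800
  CHF 1215800 × 17% = CHF 206686

Mainline income levy:
  CHF 393000 × 7% = CHF 27510
  CHF 162000 × 17% = CHF 27540
  CHF 131000 × 26% = CHF 34060
  CHF 164100 × 31% = CHF 50871
  → CHF 139981
  Less rehabilitation credit CHF 69000 → CHF 70981

CHF 206686 > CHF 70981, so the book-profits minimum tax is the binding amount.

CHF 206686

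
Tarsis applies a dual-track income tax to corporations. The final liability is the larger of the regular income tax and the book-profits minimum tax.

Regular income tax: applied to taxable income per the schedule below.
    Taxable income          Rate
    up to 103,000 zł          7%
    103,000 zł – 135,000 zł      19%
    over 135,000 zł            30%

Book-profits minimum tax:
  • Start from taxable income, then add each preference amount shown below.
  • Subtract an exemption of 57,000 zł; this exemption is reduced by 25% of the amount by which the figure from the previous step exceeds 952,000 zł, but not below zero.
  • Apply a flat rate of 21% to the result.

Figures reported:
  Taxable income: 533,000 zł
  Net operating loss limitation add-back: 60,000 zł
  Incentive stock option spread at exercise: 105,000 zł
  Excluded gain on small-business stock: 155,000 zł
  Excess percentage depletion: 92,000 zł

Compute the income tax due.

186,480 zł

Book-profits minimum tax:
  Adjusted income: 533,000 zł + 60,000 zł + 105,000 zł + 155,000 zł + 92,000 zł = 945,000 zł
  Exemption: 945,000 zł ≤ 952,000 zł, so full 57,000 zł applies
  Base: 945,000 zł − 57,000 zł = 888,000 zł
  888,000 zł × 21% = 186,480 zł

Regular income tax:
  103,000 zł × 7% = 7,210 zł
  32,000 zł × 19% = 6,080 zł
  398,000 zł × 30% = 119,400 zł
  → 132,690 zł

186,480 zł > 132,690 zł, so the book-profits minimum tax is the binding amount.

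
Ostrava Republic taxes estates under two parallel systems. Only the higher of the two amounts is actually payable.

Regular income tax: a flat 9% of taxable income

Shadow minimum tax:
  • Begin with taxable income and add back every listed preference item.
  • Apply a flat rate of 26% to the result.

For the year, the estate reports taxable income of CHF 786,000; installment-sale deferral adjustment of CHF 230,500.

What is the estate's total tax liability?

CHF 264,290

Regular income tax:
  CHF 786,000 × 9% = CHF 70,740

Shadow minimum tax:
  Adjusted income: CHF 786,000 + CHF 230,500 = CHF 1,016,500
  CHF 1,016,500 × 26% = CHF 264,290

CHF 264,290 > CHF 70,740, so the shadow minimum tax is the binding amount.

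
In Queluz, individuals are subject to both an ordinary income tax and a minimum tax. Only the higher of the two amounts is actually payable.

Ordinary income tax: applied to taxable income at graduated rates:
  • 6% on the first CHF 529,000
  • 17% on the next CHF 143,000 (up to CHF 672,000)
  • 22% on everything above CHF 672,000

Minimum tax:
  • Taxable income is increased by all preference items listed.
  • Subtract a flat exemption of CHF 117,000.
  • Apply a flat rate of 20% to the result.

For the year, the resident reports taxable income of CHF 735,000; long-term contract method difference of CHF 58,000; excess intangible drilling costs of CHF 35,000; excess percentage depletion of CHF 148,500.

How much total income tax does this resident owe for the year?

Ordinary income tax:
  CHF 529,000 × 6% = CHF 31,740
  CHF 143,000 × 17% = CHF 24,310
  CHF 63,000 × 22% = CHF 13,860
  → CHF 69,910

Minimum tax:
  Adjusted income: CHF 735,000 + CHF 58,000 + CHF 35,000 + CHF 148,500 = CHF 976,500
  Less exemption CHF 117,000 → base CHF 859,500
  CHF 859,500 × 20% = CHF 171,900

CHF 171,900 > CHF 69,910, so the minimum tax is the binding amount.

CHF 171,900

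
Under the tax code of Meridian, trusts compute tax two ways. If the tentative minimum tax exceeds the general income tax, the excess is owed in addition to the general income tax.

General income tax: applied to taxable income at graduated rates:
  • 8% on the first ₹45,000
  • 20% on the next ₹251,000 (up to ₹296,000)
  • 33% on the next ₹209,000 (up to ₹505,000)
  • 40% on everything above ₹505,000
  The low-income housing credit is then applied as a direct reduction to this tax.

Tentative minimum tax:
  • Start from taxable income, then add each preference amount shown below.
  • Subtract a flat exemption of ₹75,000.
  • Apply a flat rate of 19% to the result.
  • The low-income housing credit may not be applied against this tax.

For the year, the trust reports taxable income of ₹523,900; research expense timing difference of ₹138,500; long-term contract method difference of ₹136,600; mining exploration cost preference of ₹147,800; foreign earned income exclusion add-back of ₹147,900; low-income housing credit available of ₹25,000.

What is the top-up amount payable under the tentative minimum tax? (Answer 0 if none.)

₹88,413

General income tax:
  ₹45,000 × 8% = ₹3,600
  ₹251,000 × 20% = ₹50,200
  ₹209,000 × 33% = ₹68,970
  ₹18,900 × 40% = ₹7,560
  → ₹130,330
  Less low-income housing credit ₹25,000 → ₹105,330

Tentative minimum tax:
  Adjusted income: ₹523,900 + ₹138,500 + ₹136,600 + ₹147,800 + ₹147,900 = ₹1,094,700
  Less exemption ₹75,000 → base ₹1,019,700
  ₹1,019,700 × 19% = ₹193,743

Excess of tentative minimum tax over general income tax: ₹193,743 − ₹105,330 = ₹88,413.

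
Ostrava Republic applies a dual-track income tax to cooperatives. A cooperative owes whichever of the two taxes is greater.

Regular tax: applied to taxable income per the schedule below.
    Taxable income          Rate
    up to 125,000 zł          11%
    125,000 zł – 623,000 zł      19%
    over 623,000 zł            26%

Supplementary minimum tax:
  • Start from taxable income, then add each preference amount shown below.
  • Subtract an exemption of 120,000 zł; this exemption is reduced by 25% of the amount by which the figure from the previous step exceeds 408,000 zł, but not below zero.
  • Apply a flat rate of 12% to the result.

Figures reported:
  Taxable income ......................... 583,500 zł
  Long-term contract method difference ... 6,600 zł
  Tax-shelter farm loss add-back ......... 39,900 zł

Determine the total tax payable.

Supplementary minimum tax:
  Adjusted income: 583,500 zł + 6,600 zł + 39,900 zł = 630,000 zł
  Exemption: 120,000 zł − 25% × (630,000 zł − 408,000 zł) = 120,000 zł − 55,500 zł = 64,500 zł
  Base: 630,000 zł − 64,500 zł = 565,500 zł
  565,500 zł × 12% = 67,860 zł

Regular tax:
  125,000 zł × 11% = 13,750 zł
  458,500 zł × 19% = 87,115 zł
  → 100,865 zł

100,865 zł > 67,860 zł, so the regular tax governs.

100,865 zł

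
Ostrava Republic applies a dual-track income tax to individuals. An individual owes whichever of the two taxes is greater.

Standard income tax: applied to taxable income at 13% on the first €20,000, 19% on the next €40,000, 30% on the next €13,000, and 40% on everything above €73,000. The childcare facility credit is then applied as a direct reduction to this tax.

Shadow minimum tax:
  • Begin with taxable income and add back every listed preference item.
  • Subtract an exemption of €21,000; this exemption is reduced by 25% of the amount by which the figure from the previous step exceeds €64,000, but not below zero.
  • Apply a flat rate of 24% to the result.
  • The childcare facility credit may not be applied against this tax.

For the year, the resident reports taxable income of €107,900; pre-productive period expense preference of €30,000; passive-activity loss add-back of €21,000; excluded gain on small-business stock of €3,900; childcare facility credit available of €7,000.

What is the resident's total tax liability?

€39,072

Shadow minimum tax:
  Adjusted income: €107,900 + €30,000 + €21,000 + €3,900 = €162,800
  Exemption: 25% × (€162,800 − €64,000) = €24,700 ≥ €21,000, so the exemption is fully phased out
  Base: €162,800 − €0 = €162,800
  €162,800 × 24% = €39,072

Standard income tax:
  €20,000 × 13% = €2,600
  €40,000 × 19% = €7,600
  €13,000 × 30% = €3,900
  €34,900 × 40% = €13,960
  → €28,060
  Less childcare facility credit €7,000 → €21,060

€39,072 > €21,060, so the shadow minimum tax is the binding amount.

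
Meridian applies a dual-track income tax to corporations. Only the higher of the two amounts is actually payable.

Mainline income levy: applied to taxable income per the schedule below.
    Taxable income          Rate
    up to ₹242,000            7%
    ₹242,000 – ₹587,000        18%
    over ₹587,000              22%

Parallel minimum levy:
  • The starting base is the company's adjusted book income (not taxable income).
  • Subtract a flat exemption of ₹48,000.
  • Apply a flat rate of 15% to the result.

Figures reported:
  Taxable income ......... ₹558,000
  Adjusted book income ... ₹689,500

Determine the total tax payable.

₹96,225

Mainline income levy:
  ₹242,000 × 7% = ₹16,940
  ₹316,000 × 18% = ₹56,880
  → ₹73,820

Parallel minimum levy:
  Base (adjusted book income): ₹689,500
  Less exemption ₹48,000 → base ₹641,500
  ₹641,500 × 15% = ₹96,225

₹96,225 > ₹73,820, so the parallel minimum levy is the binding amount.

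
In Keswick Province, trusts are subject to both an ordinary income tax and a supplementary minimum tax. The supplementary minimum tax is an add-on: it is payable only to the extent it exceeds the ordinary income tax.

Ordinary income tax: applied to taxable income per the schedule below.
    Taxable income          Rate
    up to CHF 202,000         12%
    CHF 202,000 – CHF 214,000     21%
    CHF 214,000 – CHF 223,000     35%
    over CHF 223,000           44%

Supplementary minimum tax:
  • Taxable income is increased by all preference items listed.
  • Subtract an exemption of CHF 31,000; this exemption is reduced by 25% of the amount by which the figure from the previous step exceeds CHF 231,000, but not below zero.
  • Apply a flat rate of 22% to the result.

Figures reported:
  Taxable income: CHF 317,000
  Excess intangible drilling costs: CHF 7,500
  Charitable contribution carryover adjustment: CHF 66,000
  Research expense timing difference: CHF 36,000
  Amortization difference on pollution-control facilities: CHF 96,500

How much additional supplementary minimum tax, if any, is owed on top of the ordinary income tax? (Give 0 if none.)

CHF 43,790

Supplementary minimum tax:
  Adjusted income: CHF 317,000 + CHF 7,500 + CHF 66,000 + CHF 36,000 + CHF 96,500 = CHF 523,000
  Exemption: 25% × (CHF 523,000 − CHF 231,000) = CHF 73,000 ≥ CHF 31,000, so the exemption is fully phased out
  Base: CHF 523,000 − CHF 0 = CHF 523,000
  CHF 523,000 × 22% = CHF 115,060

Ordinary income tax:
  CHF 202,000 × 12% = CHF 24,240
  CHF 12,000 × 21% = CHF 2,520
  CHF 9,000 × 35% = CHF 3,150
  CHF 94,000 × 44% = CHF 41,360
  → CHF 71,270

Excess of supplementary minimum tax over ordinary income tax: CHF 115,060 − CHF 71,270 = CHF 43,790.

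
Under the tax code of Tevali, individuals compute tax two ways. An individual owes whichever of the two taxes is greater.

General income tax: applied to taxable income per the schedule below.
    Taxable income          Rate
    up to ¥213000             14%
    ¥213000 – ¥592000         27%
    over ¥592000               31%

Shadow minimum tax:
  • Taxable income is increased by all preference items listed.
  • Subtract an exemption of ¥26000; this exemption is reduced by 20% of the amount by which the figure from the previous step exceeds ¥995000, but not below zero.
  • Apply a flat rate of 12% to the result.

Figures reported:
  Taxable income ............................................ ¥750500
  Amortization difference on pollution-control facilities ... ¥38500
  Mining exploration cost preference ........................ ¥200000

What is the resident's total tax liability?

General income tax:
  ¥213000 × 14% = ¥29820
  ¥379000 × 27% = ¥102330
  ¥158500 × 31% = ¥49135
  → ¥181285

Shadow minimum tax:
  Adjusted income: ¥750500 + ¥38500 + ¥200000 = ¥989000
  Exemption: ¥989000 ≤ ¥995000, so full ¥26000 applies
  Base: ¥989000 − ¥26000 = ¥963000
  ¥963000 × 12% = ¥115560

¥181285 > ¥115560, so the general income tax governs.

¥181285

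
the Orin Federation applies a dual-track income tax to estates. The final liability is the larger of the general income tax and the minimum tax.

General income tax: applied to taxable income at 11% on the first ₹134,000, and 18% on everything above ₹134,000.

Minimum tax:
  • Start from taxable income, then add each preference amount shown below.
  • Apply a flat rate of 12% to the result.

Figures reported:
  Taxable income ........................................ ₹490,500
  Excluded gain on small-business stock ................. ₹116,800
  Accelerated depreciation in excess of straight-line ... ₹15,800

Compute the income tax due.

₹78,910

General income tax:
  ₹134,000 × 11% = ₹14,740
  ₹356,500 × 18% = ₹64,170
  → ₹78,910

Minimum tax:
  Adjusted income: ₹490,500 + ₹116,800 + ₹15,800 = ₹623,100
  ₹623,100 × 12% = ₹74,772

₹78,910 > ₹74,772, so the general income tax governs.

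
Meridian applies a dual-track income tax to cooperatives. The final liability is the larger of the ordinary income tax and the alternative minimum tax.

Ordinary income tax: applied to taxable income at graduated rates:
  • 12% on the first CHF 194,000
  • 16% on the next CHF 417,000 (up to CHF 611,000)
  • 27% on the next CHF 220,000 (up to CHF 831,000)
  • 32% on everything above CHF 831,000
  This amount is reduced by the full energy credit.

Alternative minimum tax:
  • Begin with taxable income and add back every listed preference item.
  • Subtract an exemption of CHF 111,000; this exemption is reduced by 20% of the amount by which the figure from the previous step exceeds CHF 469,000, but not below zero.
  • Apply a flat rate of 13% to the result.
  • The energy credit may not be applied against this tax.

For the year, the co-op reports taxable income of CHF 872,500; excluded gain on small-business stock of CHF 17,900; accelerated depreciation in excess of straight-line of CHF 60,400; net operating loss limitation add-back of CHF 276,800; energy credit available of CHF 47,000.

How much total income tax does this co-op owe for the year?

Ordinary income tax:
  CHF 194,000 × 12% = CHF 23,280
  CHF 417,000 × 16% = CHF 66,720
  CHF 220,000 × 27% = CHF 59,400
  CHF 41,500 × 32% = CHF 13,280
  → CHF 162,680
  Less energy credit CHF 47,000 → CHF 115,680

Alternative minimum tax:
  Adjusted income: CHF 872,500 + CHF 17,900 + CHF 60,400 + CHF 276,800 = CHF 1,227,600
  Exemption: 20% × (CHF 1,227,600 − CHF 469,000) = CHF 151,720 ≥ CHF 111,000, so the exemption is fully phased out
  Base: CHF 1,227,600 − CHF 0 = CHF 1,227,600
  CHF 1,227,600 × 13% = CHF 159,588

CHF 159,588 > CHF 115,680, so the alternative minimum tax is the binding amount.

CHF 159,588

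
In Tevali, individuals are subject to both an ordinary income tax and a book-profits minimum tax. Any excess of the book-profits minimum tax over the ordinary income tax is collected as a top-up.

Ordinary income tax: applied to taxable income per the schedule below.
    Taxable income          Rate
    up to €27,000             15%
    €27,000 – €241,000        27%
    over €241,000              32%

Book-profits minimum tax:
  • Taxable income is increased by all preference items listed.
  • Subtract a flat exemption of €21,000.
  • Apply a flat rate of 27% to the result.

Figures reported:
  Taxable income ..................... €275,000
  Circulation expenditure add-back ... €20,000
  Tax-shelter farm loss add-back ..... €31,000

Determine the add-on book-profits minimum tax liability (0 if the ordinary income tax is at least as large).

€9,640

Book-profits minimum tax:
  Adjusted income: €275,000 + €20,000 + €31,000 = €326,000
  Less exemption €21,000 → base €305,000
  €305,000 × 27% = €82,350

Ordinary income tax:
  €27,000 × 15% = €4,050
  €214,000 × 27% = €57,780
  €34,000 × 32% = €10,880
  → €72,710

Excess of book-profits minimum tax over ordinary income tax: €82,350 − €72,710 = €9,640.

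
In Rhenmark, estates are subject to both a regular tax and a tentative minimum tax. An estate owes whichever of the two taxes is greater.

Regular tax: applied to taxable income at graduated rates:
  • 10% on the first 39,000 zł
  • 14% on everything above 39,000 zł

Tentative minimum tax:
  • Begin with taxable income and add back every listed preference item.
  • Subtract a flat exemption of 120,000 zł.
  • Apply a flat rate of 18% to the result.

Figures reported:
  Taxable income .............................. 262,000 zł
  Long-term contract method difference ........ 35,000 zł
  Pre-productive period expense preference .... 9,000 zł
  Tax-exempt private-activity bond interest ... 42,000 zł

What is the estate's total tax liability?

Tentative minimum tax:
  Adjusted income: 262,000 zł + 35,000 zł + 9,000 zł + 42,000 zł = 348,000 zł
  Less exemption 120,000 zł → base 228,000 zł
  228,000 zł × 18% = 41,040 zł

Regular tax:
  39,000 zł × 10% = 3,900 zł
  223,000 zł × 14% = 31,220 zł
  → 35,120 zł

41,040 zł > 35,120 zł, so the tentative minimum tax is the binding amount.

41,040 zł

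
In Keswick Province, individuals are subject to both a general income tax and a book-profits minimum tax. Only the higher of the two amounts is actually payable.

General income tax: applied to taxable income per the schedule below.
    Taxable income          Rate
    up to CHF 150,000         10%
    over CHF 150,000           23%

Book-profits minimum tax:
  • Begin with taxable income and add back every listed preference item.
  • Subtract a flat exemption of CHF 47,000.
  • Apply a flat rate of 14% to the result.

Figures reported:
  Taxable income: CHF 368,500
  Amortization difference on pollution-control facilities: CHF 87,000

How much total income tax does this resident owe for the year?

CHF 65,255

General income tax:
  CHF 150,000 × 10% = CHF 15,000
  CHF 218,500 × 23% = CHF 50,255
  → CHF 65,255

Book-profits minimum tax:
  Adjusted income: CHF 368,500 + CHF 87,000 = CHF 455,500
  Less exemption CHF 47,000 → base CHF 408,500
  CHF 408,500 × 14% = CHF 57,190

CHF 65,255 > CHF 57,190, so the general income tax governs.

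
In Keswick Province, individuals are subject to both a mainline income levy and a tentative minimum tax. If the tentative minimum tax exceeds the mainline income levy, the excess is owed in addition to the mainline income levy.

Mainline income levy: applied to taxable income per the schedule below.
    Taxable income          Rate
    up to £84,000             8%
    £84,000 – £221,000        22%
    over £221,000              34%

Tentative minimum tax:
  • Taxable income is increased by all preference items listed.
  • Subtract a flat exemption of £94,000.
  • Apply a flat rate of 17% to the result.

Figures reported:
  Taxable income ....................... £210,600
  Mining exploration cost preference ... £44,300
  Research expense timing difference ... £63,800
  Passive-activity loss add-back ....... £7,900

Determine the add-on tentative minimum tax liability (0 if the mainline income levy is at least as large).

Tentative minimum tax:
  Adjusted income: £210,600 + £44,300 + £63,800 + £7,900 = £326,600
  Less exemption £94,000 → base £232,600
  £232,600 × 17% = £39,542

Mainline income levy:
  £84,000 × 8% = £6,720
  £126,600 × 22% = £27,852
  → £34,572

Excess of tentative minimum tax over mainline income levy: £39,542 − £34,572 = £4,970.

£4,970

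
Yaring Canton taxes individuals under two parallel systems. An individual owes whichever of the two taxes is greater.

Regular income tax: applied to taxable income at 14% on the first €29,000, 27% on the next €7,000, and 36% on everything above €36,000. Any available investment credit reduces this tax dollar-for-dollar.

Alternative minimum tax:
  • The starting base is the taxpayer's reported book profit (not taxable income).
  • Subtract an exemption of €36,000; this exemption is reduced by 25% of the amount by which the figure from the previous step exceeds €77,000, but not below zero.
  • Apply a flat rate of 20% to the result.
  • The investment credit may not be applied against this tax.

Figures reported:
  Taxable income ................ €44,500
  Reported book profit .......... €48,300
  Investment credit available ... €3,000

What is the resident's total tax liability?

Alternative minimum tax:
  Base (reported book profit): €48,300
  Exemption: €48,300 ≤ €77,000, so full €36,000 applies
  Base: €48,300 − €36,000 = €12,300
  €12,300 × 20% = €2,460

Regular income tax:
  €29,000 × 14% = €4,060
  €7,000 × 27% = €1,890
  €8,500 × 36% = €3,060
  → €9,010
  Less investment credit €3,000 → €6,010

€6,010 > €2,460, so the regular income tax governs.

€6,010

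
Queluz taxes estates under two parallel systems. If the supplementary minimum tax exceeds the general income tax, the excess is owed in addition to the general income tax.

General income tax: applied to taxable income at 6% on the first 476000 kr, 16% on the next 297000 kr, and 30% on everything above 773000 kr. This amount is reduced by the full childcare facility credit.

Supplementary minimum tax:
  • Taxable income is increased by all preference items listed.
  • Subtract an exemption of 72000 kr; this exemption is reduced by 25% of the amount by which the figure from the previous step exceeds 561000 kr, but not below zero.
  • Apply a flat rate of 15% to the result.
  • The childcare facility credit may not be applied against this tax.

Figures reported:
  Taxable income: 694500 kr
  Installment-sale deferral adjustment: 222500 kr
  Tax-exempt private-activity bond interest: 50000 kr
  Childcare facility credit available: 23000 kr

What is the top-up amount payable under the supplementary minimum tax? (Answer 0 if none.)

104530 kr

General income tax:
  476000 kr × 6% = 28560 kr
  218500 kr × 16% = 34960 kr
  → 63520 kr
  Less childcare facility credit 23000 kr → 40520 kr

Supplementary minimum tax:
  Adjusted income: 694500 kr + 222500 kr + 50000 kr = 967000 kr
  Exemption: 25% × (967000 kr − 561000 kr) = 101500 kr ≥ 72000 kr, so the exemption is fully phased out
  Base: 967000 kr − 0 kr = 967000 kr
  967000 kr × 15% = 145050 kr

Excess of supplementary minimum tax over general income tax: 145050 kr − 40520 kr = 104530 kr.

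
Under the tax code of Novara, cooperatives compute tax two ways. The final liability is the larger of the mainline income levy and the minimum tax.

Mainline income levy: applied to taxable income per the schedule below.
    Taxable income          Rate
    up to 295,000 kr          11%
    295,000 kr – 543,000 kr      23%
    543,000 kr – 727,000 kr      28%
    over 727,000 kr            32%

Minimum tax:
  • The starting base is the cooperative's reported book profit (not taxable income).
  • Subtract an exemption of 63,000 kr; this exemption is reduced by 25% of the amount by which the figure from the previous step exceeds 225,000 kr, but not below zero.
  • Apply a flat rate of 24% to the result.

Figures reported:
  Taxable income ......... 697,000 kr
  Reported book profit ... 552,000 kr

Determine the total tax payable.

132,610 kr

Mainline income levy:
  295,000 kr × 11% = 32,450 kr
  248,000 kr × 23% = 57,040 kr
  154,000 kr × 28% = 43,120 kr
  → 132,610 kr

Minimum tax:
  Base (reported book profit): 552,000 kr
  Exemption: 25% × (552,000 kr − 225,000 kr) = 81,750 kr ≥ 63,000 kr, so the exemption is fully phased out
  Base: 552,000 kr − 0 kr = 552,000 kr
  552,000 kr × 24% = 132,480 kr

132,610 kr > 132,480 kr, so the mainline income levy governs.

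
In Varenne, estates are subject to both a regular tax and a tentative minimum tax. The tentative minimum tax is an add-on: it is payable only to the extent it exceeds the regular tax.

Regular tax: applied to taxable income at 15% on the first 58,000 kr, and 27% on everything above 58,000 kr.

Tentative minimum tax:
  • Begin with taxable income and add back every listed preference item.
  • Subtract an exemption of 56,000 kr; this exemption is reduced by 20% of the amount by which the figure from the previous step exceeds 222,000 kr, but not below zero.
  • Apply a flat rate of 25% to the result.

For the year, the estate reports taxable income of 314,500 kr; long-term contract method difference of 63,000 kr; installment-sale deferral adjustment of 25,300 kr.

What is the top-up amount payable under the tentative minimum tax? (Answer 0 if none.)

17,785 kr

Tentative minimum tax:
  Adjusted income: 314,500 kr + 63,000 kr + 25,300 kr = 402,800 kr
  Exemption: 56,000 kr − 20% × (402,800 kr − 222,000 kr) = 56,000 kr − 36,160 kr = 19,840 kr
  Base: 402,800 kr − 19,840 kr = 382,960 kr
  382,960 kr × 25% = 95,740 kr

Regular tax:
  58,000 kr × 15% = 8,700 kr
  256,500 kr × 27% = 69,255 kr
  → 77,955 kr

Excess of tentative minimum tax over regular tax: 95,740 kr − 77,955 kr = 17,785 kr.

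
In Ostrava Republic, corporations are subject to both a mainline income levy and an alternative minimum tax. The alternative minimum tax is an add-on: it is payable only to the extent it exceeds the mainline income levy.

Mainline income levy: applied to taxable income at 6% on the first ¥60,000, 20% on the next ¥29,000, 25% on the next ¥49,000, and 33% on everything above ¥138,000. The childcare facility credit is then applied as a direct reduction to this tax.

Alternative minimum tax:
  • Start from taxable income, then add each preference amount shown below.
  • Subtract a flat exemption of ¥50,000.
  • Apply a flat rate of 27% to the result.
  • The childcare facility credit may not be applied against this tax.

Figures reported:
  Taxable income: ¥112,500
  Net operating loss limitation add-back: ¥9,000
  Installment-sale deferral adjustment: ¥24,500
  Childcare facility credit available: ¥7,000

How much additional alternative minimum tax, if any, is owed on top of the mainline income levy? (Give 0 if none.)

Mainline income levy:
  ¥60,000 × 6% = ¥3,600
  ¥29,000 × 20% = ¥5,800
  ¥23,500 × 25% = ¥5,875
  → ¥15,275
  Less childcare facility credit ¥7,000 → ¥8,275

Alternative minimum tax:
  Adjusted income: ¥112,500 + ¥9,000 + ¥24,500 = ¥146,000
  Less exemption ¥50,000 → base ¥96,000
  ¥96,000 × 27% = ¥25,920

Excess of alternative minimum tax over mainline income levy: ¥25,920 − ¥8,275 = ¥17,645.

¥17,645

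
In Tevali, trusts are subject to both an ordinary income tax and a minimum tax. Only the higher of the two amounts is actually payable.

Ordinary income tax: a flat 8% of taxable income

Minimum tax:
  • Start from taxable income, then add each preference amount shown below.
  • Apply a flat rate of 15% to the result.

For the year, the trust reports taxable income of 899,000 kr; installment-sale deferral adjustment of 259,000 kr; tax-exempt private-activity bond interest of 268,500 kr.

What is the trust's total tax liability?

Ordinary income tax:
  899,000 kr × 8% = 71,920 kr

Minimum tax:
  Adjusted income: 899,000 kr + 259,000 kr + 268,500 kr = 1,426,500 kr
  1,426,500 kr × 15% = 213,975 kr

213,975 kr > 71,920 kr, so the minimum tax is the binding amount.

213,975 kr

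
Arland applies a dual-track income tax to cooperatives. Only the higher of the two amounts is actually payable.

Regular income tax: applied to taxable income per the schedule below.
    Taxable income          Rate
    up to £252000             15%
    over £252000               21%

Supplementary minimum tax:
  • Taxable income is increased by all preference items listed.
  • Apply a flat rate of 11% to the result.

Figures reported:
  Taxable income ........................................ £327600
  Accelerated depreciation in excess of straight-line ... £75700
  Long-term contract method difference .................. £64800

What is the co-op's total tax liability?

Supplementary minimum tax:
  Adjusted income: £327600 + £75700 + £64800 = £468100
  £468100 × 11% = £51491

Regular income tax:
  £252000 × 15% = £37800
  £75600 × 21% = £15876
  → £53676

£53676 > £51491, so the regular income tax governs.

£53676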